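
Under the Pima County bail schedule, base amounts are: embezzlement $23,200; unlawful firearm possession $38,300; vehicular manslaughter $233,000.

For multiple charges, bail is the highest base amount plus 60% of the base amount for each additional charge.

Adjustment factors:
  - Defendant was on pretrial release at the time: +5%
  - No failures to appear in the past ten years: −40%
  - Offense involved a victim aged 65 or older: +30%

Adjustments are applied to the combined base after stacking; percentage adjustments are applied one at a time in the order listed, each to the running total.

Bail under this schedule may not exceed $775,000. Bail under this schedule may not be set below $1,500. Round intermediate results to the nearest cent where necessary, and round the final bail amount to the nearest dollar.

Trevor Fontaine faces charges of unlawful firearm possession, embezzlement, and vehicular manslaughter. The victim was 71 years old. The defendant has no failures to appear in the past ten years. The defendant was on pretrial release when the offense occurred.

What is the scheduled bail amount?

Base amounts from the schedule: unlawful firearm possession $38,300; embezzlement $23,200; vehicular manslaughter $233,000.
Stacking rule: highest base plus 60% of each additional charge. Highest is vehicular manslaughter at $233,000. Additional: $38,300 × 60% = $22,980; $23,200 × 60% = $13,920. Combined base = $233,000 + $36,900 = $269,900.
Defendant was on pretrial release at the time (+5%): $269,900 × 1.05 = $283,395.
No failures to appear in the past ten years (−40%): $283,395 × 0.6 = $170,037.
Offense involved a victim aged 65 or older (+30%): $170,037 × 1.3 = $221,048.10.
$221,048.10 is within the $775,000 maximum.
$221,048.10 is at or above the $1,500 minimum.
Rounded to the nearest dollar: $221,048.

$221,048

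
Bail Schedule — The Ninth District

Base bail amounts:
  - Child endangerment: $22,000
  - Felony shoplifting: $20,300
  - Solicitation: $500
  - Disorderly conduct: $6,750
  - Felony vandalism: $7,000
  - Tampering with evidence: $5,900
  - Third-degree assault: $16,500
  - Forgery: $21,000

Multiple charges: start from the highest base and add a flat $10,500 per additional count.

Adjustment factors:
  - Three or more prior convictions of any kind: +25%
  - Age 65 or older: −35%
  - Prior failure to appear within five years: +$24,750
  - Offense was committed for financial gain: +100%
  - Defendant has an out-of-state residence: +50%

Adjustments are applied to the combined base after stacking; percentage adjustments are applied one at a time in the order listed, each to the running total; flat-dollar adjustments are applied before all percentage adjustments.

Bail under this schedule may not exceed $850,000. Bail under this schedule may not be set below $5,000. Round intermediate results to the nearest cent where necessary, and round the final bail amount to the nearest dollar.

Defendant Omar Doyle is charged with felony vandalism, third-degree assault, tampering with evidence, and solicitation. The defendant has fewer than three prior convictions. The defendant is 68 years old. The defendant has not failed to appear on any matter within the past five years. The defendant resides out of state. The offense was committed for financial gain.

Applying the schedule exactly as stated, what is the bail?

$93,600

Base amounts from the schedule: felony vandalism $7,000; third-degree assault $16,500; tampering with evidence $5,900; solicitation $500.
Stacking rule: highest base plus $10,500 per additional charge. Highest is third-degree assault at $16,500; 3 additional charges → +$31,500. Combined base = $48,000.
Age 65 or older (−35%): $48,000 × 0.65 = $31,200.
Offense was committed for financial gain (+100%): $31,200 × 2 = $62,400.
Defendant has an out-of-state residence (+50%): $62,400 × 1.5 = $93,600.
$93,600 is within the $850,000 maximum.
$93,600 is at or above the $5,000 minimum.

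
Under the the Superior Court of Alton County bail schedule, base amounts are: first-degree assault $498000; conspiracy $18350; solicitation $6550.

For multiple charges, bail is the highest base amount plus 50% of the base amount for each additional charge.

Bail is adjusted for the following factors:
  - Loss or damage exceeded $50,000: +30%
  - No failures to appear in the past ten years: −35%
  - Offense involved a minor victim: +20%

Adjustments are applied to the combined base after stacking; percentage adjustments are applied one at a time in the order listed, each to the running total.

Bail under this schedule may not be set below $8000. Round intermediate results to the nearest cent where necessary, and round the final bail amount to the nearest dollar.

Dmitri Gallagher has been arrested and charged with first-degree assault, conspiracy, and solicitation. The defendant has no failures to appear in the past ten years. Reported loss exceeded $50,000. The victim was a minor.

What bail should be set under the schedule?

Base amounts from the schedule: first-degree assault $498000; conspiracy $18350; solicitation $6550.
Stacking rule: highest base plus 50% of each additional charge. Highest is first-degree assault at $498000. Additional: $18350 × 50% = $9175; $6550 × 50% = $3275. Combined base = $498000 + $12450 = $510450.
Loss or damage exceeded $50,000 (+30%): $510450 × 1.3 = $663585.
No failures to appear in the past ten years (−35%): $663585 × 0.65 = $431330.25.
Offense involved a minor victim (+20%): $431330.25 × 1.2 = $517596.30.
$517596.30 is at or above the $8000 minimum.
Rounded to the nearest dollar: $517596.

$517596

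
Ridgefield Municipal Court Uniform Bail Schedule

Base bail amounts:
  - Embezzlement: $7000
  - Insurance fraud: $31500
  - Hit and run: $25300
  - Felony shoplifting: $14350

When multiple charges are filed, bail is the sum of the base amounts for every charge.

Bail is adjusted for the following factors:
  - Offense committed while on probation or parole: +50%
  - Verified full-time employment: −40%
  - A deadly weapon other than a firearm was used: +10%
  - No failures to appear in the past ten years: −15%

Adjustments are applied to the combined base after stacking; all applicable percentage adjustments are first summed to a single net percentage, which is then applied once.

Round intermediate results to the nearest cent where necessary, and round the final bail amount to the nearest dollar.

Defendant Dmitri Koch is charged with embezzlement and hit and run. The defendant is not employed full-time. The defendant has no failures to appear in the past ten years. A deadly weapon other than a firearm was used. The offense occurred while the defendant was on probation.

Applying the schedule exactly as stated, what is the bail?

$46835

Base amounts from the schedule: embezzlement $7000; hit and run $25300.
Stacking rule: sum of all bases. $7000 + $25300 = $32300.
Net percentage adjustment: +50% +10% −15% = +45%. $32300 × 1.45 = $46835.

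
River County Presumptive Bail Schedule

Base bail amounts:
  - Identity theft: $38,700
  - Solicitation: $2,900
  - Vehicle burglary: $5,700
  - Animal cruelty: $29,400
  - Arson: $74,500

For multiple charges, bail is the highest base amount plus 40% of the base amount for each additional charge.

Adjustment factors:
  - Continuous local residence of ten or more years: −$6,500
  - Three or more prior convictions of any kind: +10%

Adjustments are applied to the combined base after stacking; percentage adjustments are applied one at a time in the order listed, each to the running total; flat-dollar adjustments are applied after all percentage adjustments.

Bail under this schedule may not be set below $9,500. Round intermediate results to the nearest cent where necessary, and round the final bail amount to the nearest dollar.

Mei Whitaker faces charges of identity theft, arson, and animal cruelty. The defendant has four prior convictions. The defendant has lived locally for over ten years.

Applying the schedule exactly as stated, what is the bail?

Base amounts from the schedule: identity theft $38,700; arson $74,500; animal cruelty $29,400.
Stacking rule: highest base plus 40% of each additional charge. Highest is arson at $74,500. Additional: $38,700 × 40% = $15,480; $29,400 × 40% = $11,760. Combined base = $74,500 + $27,240 = $101,740.
Three or more prior convictions of any kind (+10%): $101,740 × 1.1 = $111,914.
Continuous local residence of ten or more years (−$6,500 flat): $111,914 − $6,500 = $105,414.
$105,414 is at or above the $9,500 minimum.

$105,414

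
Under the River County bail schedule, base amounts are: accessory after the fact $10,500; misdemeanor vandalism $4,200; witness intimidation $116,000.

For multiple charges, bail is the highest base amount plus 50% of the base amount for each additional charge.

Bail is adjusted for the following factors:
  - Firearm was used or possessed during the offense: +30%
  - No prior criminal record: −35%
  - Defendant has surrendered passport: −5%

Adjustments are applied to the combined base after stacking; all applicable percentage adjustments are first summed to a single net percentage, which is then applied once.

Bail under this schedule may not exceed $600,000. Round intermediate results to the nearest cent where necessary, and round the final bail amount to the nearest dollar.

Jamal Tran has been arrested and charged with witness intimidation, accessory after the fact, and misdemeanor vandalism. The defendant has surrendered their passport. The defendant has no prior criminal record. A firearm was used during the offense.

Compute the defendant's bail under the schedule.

Base amounts from the schedule: witness intimidation $116,000; accessory after the fact $10,500; misdemeanor vandalism $4,200.
Stacking rule: highest base plus 50% of each additional charge. Highest is witness intimidation at $116,000. Additional: $10,500 × 50% = $5,250; $4,200 × 50% = $2,100. Combined base = $116,000 + $7,350 = $123,350.
Net percentage adjustment: +30% −35% −5% = −10%. $123,350 × 0.9 = $111,015.
$111,015 is within the $600,000 maximum.

$111,015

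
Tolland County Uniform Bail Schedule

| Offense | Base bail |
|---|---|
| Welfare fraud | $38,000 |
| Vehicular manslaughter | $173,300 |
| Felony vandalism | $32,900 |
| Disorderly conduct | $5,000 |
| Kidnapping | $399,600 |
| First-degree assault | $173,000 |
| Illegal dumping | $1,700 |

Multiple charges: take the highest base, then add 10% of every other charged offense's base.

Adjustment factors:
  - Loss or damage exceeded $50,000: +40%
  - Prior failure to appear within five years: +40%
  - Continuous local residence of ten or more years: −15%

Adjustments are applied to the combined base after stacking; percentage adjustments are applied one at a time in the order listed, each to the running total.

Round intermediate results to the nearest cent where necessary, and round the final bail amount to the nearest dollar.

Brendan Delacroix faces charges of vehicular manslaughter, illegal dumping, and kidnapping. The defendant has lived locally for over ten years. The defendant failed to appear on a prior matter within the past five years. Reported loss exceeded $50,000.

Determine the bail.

$694,889

Base amounts from the schedule: vehicular manslaughter $173,300; illegal dumping $1,700; kidnapping $399,600.
Stacking rule: highest base plus 10% of each additional charge. Highest is kidnapping at $399,600. Additional: $173,300 × 10% = $17,330; $1,700 × 10% = $170. Combined base = $399,600 + $17,500 = $417,100.
Loss or damage exceeded $50,000 (+40%): $417,100 × 1.4 = $583,940.
Prior failure to appear within five years (+40%): $583,940 × 1.4 = $817,516.
Continuous local residence of ten or more years (−15%): $817,516 × 0.85 = $694,888.60.
Rounded to the nearest dollar: $694,889.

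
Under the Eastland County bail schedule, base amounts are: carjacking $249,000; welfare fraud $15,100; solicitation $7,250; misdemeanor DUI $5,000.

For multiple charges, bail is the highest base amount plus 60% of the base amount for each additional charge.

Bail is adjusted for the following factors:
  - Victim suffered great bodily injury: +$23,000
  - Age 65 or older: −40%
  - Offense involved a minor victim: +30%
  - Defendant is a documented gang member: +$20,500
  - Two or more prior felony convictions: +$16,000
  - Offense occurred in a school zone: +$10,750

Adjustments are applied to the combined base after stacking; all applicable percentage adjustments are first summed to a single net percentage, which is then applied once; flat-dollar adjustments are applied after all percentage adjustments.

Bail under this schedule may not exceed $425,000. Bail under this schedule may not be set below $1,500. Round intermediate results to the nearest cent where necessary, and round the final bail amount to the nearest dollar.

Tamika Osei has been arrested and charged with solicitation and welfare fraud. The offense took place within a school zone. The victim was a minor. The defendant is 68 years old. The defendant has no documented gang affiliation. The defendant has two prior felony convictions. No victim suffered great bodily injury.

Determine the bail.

Base amounts from the schedule: solicitation $7,250; welfare fraud $15,100.
Stacking rule: highest base plus 60% of each additional charge. Highest is welfare fraud at $15,100. Additional: $7,250 × 60% = $4,350. Combined base = $15,100 + $4,350 = $19,450.
Net percentage adjustment: −40% +30% = −10%. $19,450 × 0.9 = $17,505.
Two or more prior felony convictions (+$16,000 flat): $17,505 + $16,000 = $33,505.
Offense occurred in a school zone (+$10,750 flat): $33,505 + $10,750 = $44,255.
$44,255 is within the $425,000 maximum.
$44,255 is at or above the $1,500 minimum.

$44,255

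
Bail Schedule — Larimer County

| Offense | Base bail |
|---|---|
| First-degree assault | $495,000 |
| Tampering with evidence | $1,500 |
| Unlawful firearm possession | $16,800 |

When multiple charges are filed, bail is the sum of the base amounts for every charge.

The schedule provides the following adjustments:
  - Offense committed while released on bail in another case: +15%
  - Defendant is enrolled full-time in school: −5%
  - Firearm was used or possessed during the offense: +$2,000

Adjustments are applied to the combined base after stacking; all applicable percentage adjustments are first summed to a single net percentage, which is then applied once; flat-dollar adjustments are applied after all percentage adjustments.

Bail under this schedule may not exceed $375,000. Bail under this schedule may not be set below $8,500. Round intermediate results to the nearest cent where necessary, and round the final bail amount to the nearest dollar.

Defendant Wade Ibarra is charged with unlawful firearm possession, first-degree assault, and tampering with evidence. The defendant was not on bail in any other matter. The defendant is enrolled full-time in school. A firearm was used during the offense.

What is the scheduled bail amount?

$375,000

Base amounts from the schedule: unlawful firearm possession $16,800; first-degree assault $495,000; tampering with evidence $1,500.
Stacking rule: sum of all bases. $16,800 + $495,000 + $1,500 = $513,300.
Defendant is enrolled full-time in school (−5%): $513,300 × 0.95 = $487,635.
Firearm was used or possessed during the offense (+$2,000 flat): $487,635 + $2,000 = $489,635.
Result $489,635 exceeds the maximum of $375,000; bail is capped at $375,000.
$375,000 is at or above the $8,500 minimum.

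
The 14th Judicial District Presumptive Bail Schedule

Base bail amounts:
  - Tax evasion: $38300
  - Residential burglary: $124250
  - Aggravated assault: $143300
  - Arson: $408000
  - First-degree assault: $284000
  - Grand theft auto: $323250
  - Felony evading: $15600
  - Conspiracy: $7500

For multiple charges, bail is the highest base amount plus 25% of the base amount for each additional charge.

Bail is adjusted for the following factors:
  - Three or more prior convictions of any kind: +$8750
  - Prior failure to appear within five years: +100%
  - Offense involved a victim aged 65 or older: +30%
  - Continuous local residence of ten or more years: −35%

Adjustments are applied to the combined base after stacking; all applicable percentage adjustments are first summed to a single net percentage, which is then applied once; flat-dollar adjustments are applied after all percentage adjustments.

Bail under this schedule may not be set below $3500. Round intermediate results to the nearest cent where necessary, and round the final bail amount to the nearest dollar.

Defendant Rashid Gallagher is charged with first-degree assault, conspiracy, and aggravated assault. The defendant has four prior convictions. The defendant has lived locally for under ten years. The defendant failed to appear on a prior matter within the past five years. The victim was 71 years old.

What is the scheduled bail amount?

$748660

Base amounts from the schedule: first-degree assault $284000; conspiracy $7500; aggravated assault $143300.
Stacking rule: highest base plus 25% of each additional charge. Highest is first-degree assault at $284000. Additional: $7500 × 25% = $1875; $143300 × 25% = $35825. Combined base = $284000 + $37700 = $321700.
Net percentage adjustment: +100% +30% = +130%. $321700 × 2.3 = $739910.
Three or more prior convictions of any kind (+$8750 flat): $739910 + $8750 = $748660.
$748660 is at or above the $3500 minimum.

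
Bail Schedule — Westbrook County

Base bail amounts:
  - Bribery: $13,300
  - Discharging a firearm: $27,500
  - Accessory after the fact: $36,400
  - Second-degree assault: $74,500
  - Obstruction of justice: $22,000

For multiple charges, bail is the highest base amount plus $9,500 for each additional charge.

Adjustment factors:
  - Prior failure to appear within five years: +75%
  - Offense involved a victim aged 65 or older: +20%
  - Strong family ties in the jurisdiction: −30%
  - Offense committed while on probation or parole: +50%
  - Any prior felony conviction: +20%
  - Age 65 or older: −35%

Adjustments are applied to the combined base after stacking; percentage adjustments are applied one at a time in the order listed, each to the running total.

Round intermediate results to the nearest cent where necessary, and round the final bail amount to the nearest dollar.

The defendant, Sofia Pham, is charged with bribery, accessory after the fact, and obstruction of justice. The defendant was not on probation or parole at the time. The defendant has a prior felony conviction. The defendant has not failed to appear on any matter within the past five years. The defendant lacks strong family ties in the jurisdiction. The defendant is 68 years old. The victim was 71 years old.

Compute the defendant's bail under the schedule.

$51,854

Base amounts from the schedule: bribery $13,300; accessory after the fact $36,400; obstruction of justice $22,000.
Stacking rule: highest base plus $9,500 per additional charge. Highest is accessory after the fact at $36,400; 2 additional charges → +$19,000. Combined base = $55,400.
Offense involved a victim aged 65 or older (+20%): $55,400 × 1.2 = $66,480.
Any prior felony conviction (+20%): $66,480 × 1.2 = $79,776.
Age 65 or older (−35%): $79,776 × 0.65 = $51,854.40.
Rounded to the nearest dollar: $51,854.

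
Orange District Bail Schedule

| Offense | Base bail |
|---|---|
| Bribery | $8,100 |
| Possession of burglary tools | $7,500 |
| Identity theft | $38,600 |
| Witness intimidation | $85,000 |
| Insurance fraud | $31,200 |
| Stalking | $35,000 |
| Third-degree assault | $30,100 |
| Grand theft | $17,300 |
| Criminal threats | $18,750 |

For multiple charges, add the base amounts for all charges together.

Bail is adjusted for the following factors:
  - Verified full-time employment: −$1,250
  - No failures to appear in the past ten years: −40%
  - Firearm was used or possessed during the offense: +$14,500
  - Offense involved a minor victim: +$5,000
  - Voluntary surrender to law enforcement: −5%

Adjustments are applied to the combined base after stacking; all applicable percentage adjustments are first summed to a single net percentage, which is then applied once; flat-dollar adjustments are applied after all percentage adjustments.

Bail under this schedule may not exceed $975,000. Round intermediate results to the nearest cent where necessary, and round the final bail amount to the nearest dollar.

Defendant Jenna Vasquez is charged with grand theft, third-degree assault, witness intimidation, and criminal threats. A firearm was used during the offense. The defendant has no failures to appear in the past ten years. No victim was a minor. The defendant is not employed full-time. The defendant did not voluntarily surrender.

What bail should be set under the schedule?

Base amounts from the schedule: grand theft $17,300; third-degree assault $30,100; witness intimidation $85,000; criminal threats $18,750.
Stacking rule: sum of all bases. $17,300 + $30,100 + $85,000 + $18,750 = $151,150.
No failures to appear in the past ten years (−40%): $151,150 × 0.6 = $90,690.
Firearm was used or possessed during the offense (+$14,500 flat): $90,690 + $14,500 = $105,190.
$105,190 is within the $975,000 maximum.

$105,190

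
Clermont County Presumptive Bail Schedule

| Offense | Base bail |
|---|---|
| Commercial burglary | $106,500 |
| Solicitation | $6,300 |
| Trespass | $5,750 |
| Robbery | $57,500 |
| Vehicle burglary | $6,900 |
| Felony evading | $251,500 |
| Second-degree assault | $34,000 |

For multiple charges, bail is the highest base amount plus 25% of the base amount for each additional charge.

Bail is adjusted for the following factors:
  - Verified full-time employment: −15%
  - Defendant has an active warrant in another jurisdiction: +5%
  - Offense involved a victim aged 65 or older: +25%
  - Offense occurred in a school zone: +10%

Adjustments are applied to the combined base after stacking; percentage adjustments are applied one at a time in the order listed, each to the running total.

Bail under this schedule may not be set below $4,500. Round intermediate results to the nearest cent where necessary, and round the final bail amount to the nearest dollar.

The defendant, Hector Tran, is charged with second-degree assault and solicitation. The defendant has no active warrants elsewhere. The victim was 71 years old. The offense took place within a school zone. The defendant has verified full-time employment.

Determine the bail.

Base amounts from the schedule: second-degree assault $34,000; solicitation $6,300.
Stacking rule: highest base plus 25% of each additional charge. Highest is second-degree assault at $34,000. Additional: $6,300 × 25% = $1,575. Combined base = $34,000 + $1,575 = $35,575.
Verified full-time employment (−15%): $35,575 × 0.85 = $30,238.75.
Offense involved a victim aged 65 or older (+25%): $30,238.75 × 1.25 = $37,798.44.
Offense occurred in a school zone (+10%): $37,798.44 × 1.1 = $41,578.28.
$41,578.28 is at or above the $4,500 minimum.
Rounded to the nearest dollar: $41,578.

$41,578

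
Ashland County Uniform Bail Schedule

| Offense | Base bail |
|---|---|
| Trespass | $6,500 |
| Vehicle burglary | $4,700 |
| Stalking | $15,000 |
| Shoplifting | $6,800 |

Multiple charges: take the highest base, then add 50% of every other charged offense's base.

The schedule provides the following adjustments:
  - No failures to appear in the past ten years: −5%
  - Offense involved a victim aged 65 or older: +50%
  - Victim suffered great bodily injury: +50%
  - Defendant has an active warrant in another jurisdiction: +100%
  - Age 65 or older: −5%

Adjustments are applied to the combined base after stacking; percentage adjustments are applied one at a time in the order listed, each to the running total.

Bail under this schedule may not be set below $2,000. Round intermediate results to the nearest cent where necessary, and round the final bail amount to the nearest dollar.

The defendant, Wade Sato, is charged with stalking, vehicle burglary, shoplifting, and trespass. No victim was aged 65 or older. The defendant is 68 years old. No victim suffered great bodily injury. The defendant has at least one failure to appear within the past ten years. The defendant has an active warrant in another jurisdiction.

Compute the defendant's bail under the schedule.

Base amounts from the schedule: stalking $15,000; vehicle burglary $4,700; shoplifting $6,800; trespass $6,500.
Stacking rule: highest base plus 50% of each additional charge. Highest is stalking at $15,000. Additional: $4,700 × 50% = $2,350; $6,800 × 50% = $3,400; $6,500 × 50% = $3,250. Combined base = $15,000 + $9,000 = $24,000.
Defendant has an active warrant in another jurisdiction (+100%): $24,000 × 2 = $48,000.
Age 65 or older (−5%): $48,000 × 0.95 = $45,600.
$45,600 is at or above the $2,000 minimum.

$45,600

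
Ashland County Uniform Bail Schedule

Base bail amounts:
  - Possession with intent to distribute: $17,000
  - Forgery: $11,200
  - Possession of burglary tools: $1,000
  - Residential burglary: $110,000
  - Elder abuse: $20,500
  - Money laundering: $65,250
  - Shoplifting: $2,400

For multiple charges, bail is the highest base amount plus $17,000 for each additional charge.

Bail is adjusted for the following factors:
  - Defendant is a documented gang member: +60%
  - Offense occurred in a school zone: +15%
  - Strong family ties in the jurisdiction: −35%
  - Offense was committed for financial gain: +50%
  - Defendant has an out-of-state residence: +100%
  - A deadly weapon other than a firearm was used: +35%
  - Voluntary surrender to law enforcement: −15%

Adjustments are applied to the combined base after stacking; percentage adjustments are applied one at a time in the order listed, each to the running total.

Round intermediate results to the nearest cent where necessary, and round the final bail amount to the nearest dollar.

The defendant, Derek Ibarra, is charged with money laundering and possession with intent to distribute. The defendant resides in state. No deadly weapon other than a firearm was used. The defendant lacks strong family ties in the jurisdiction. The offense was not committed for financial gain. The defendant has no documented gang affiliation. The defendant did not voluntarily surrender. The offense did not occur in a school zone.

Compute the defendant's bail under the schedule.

$82,250

Base amounts from the schedule: money laundering $65,250; possession with intent to distribute $17,000.
Stacking rule: highest base plus $17,000 per additional charge. Highest is money laundering at $65,250; 1 additional charge → +$17,000. Combined base = $82,250.
No adjustment factors apply to this defendant.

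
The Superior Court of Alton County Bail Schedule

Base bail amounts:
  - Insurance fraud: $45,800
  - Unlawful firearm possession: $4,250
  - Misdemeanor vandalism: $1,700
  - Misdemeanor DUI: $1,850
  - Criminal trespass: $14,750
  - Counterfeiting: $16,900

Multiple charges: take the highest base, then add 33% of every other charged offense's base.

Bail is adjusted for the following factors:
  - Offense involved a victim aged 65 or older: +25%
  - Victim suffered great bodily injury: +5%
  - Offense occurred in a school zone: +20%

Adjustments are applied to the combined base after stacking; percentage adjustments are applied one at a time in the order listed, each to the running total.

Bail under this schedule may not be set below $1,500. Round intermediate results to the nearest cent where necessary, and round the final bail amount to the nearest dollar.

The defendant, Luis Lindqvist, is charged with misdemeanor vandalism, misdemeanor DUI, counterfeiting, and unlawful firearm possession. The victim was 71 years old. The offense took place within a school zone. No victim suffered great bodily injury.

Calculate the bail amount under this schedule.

$29,211

Base amounts from the schedule: misdemeanor vandalism $1,700; misdemeanor DUI $1,850; counterfeiting $16,900; unlawful firearm possession $4,250.
Stacking rule: highest base plus 33% of each additional charge. Highest is counterfeiting at $16,900. Additional: $1,700 × 33% = $561; $1,850 × 33% = $610.50; $4,250 × 33% = $1,402.50. Combined base = $16,900 + $2,574 = $19,474.
Offense involved a victim aged 65 or older (+25%): $19,474 × 1.25 = $24,342.50.
Offense occurred in a school zone (+20%): $24,342.50 × 1.2 = $29,211.
$29,211 is at or above the $1,500 minimum.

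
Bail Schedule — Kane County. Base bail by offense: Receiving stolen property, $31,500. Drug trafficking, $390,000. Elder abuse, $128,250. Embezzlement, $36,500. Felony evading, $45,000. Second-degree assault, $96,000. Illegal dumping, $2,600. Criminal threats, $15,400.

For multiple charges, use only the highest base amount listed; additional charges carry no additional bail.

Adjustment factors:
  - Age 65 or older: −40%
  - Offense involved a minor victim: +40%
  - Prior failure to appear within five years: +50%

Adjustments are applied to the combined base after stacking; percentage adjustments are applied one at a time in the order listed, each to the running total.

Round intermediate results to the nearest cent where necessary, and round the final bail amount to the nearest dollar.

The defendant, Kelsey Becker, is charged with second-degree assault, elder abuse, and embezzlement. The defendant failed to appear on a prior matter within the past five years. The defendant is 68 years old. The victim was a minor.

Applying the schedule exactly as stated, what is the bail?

$161,595

Base amounts from the schedule: second-degree assault $96,000; elder abuse $128,250; embezzlement $36,500.
Stacking rule: use the highest base only. Highest is elder abuse at $128,250. Combined base = $128,250.
Age 65 or older (−40%): $128,250 × 0.6 = $76,950.
Offense involved a minor victim (+40%): $76,950 × 1.4 = $107,730.
Prior failure to appear within five years (+50%): $107,730 × 1.5 = $161,595.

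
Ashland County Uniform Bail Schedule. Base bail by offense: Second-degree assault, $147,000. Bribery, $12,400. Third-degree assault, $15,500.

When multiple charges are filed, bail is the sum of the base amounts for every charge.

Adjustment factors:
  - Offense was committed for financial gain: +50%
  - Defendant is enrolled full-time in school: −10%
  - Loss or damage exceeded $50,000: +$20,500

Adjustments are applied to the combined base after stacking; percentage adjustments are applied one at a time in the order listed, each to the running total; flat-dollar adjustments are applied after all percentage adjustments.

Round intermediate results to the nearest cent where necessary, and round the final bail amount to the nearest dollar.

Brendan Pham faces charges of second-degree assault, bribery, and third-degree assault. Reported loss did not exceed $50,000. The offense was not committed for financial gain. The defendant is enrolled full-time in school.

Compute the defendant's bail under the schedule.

Base amounts from the schedule: second-degree assault $147,000; bribery $12,400; third-degree assault $15,500.
Stacking rule: sum of all bases. $147,000 + $12,400 + $15,500 = $174,900.
Defendant is enrolled full-time in school (−10%): $174,900 × 0.9 = $157,410.

$157,410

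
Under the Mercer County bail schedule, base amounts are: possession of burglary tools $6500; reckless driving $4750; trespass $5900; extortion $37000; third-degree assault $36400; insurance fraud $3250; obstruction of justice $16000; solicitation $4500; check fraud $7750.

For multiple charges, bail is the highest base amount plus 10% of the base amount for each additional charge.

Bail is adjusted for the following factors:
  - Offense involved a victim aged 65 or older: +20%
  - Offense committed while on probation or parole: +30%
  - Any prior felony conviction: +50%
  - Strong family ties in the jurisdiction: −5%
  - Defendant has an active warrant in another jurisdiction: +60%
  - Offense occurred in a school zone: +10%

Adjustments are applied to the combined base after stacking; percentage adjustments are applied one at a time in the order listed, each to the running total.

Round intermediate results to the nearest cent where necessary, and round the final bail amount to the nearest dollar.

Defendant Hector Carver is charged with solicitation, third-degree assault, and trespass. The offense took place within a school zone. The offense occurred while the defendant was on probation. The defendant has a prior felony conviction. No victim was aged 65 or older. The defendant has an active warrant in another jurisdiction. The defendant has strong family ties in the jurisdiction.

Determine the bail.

$122069

Base amounts from the schedule: solicitation $4500; third-degree assault $36400; trespass $5900.
Stacking rule: highest base plus 10% of each additional charge. Highest is third-degree assault at $36400. Additional: $4500 × 10% = $450; $5900 × 10% = $590. Combined base = $36400 + $1040 = $37440.
Offense committed while on probation or parole (+30%): $37440 × 1.3 = $48672.
Any prior felony conviction (+50%): $48672 × 1.5 = $73008.
Strong family ties in the jurisdiction (−5%): $73008 × 0.95 = $69357.60.
Defendant has an active warrant in another jurisdiction (+60%): $69357.60 × 1.6 = $110972.16.
Offense occurred in a school zone (+10%): $110972.16 × 1.1 = $122069.38.
Rounded to the nearest dollar: $122069.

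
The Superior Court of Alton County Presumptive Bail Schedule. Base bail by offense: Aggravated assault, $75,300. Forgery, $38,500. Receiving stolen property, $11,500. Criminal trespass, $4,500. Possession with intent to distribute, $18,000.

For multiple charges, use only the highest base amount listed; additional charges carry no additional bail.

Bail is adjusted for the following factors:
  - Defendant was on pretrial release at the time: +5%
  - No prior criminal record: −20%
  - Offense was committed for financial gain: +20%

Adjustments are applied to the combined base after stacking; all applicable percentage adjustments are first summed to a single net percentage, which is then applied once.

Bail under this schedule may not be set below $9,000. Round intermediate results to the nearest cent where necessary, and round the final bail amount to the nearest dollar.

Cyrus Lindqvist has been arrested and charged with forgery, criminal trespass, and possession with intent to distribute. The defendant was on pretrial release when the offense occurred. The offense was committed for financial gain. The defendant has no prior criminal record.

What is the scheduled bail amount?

Base amounts from the schedule: forgery $38,500; criminal trespass $4,500; possession with intent to distribute $18,000.
Stacking rule: use the highest base only. Highest is forgery at $38,500. Combined base = $38,500.
Net percentage adjustment: +5% −20% +20% = +5%. $38,500 × 1.05 = $40,425.
$40,425 is at or above the $9,000 minimum.

$40,425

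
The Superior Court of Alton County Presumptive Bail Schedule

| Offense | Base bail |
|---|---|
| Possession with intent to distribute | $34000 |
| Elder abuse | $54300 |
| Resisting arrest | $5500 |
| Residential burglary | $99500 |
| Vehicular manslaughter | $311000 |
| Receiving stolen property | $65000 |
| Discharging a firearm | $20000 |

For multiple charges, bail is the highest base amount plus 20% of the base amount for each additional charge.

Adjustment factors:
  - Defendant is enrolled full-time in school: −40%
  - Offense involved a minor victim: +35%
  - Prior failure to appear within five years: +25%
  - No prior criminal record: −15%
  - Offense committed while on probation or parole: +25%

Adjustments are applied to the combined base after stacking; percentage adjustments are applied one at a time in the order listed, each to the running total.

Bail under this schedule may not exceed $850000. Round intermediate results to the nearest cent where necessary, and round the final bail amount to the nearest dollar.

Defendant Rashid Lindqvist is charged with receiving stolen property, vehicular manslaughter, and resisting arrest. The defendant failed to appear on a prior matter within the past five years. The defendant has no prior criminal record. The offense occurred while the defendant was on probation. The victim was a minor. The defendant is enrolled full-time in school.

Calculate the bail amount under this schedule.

$349736

Base amounts from the schedule: receiving stolen property $65000; vehicular manslaughter $311000; resisting arrest $5500.
Stacking rule: highest base plus 20% of each additional charge. Highest is vehicular manslaughter at $311000. Additional: $65000 × 20% = $13000; $5500 × 20% = $1100. Combined base = $311000 + $14100 = $325100.
Defendant is enrolled full-time in school (−40%): $325100 × 0.6 = $195060.
Offense involved a minor victim (+35%): $195060 × 1.35 = $263331.
Prior failure to appear within five years (+25%): $263331 × 1.25 = $329163.75.
No prior criminal record (−15%): $329163.75 × 0.85 = $279789.19.
Offense committed while on probation or parole (+25%): $279789.19 × 1.25 = $349736.49.
$349736.49 is within the $850000 maximum.
Rounded to the nearest dollar: $349736.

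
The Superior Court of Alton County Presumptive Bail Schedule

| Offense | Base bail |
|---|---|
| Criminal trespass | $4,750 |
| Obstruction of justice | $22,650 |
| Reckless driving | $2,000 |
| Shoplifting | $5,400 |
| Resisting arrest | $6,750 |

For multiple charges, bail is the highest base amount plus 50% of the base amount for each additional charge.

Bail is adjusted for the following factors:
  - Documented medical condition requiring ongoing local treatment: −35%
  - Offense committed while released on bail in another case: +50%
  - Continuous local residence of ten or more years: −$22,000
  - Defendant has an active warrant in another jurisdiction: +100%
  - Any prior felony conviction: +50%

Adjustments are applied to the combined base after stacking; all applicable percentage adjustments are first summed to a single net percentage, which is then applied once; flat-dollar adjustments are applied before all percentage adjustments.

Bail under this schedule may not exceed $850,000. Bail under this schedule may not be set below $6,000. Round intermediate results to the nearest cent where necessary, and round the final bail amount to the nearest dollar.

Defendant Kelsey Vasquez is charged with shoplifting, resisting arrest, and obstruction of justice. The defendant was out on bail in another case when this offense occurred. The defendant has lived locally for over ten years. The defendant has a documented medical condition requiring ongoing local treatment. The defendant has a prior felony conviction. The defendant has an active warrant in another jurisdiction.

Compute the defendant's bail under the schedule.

$17,821

Base amounts from the schedule: shoplifting $5,400; resisting arrest $6,750; obstruction of justice $22,650.
Stacking rule: highest base plus 50% of each additional charge. Highest is obstruction of justice at $22,650. Additional: $5,400 × 50% = $2,700; $6,750 × 50% = $3,375. Combined base = $22,650 + $6,075 = $28,725.
Continuous local residence of ten or more years (−$22,000 flat): $28,725 − $22,000 = $6,725.
Net percentage adjustment: −35% +50% +100% +50% = +165%. $6,725 × 2.65 = $17,821.25.
$17,821.25 is within the $850,000 maximum.
$17,821.25 is at or above the $6,000 minimum.
Rounded to the nearest dollar: $17,821.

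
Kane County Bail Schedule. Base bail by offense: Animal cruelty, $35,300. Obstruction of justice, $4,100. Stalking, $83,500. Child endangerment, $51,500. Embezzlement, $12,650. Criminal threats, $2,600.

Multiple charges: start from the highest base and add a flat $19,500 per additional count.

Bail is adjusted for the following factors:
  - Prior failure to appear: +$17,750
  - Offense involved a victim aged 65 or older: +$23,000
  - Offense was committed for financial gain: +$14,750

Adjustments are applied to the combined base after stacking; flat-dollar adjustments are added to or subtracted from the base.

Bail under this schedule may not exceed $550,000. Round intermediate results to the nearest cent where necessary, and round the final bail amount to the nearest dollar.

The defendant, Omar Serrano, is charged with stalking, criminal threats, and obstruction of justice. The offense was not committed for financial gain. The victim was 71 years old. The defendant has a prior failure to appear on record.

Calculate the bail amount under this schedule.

$163,250

Base amounts from the schedule: stalking $83,500; criminal threats $2,600; obstruction of justice $4,100.
Stacking rule: highest base plus $19,500 per additional charge. Highest is stalking at $83,500; 2 additional charges → +$39,000. Combined base = $122,500.
Prior failure to appear (+$17,750 flat): $122,500 + $17,750 = $140,250.
Offense involved a victim aged 65 or older (+$23,000 flat): $140,250 + $23,000 = $163,250.
$163,250 is within the $550,000 maximum.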